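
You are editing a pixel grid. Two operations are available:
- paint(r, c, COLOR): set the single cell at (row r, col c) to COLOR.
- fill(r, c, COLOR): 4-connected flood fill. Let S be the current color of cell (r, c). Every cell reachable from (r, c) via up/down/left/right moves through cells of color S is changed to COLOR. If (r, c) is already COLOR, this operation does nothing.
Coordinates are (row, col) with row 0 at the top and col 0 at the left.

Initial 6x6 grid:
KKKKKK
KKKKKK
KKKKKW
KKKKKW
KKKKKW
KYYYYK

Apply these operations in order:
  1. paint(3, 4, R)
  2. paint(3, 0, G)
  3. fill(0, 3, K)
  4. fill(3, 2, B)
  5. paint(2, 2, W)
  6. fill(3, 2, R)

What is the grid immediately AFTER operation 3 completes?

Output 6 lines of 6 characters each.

After op 1 paint(3,4,R):
KKKKKK
KKKKKK
KKKKKW
KKKKRW
KKKKKW
KYYYYK
After op 2 paint(3,0,G):
KKKKKK
KKKKKK
KKKKKW
GKKKRW
KKKKKW
KYYYYK
After op 3 fill(0,3,K) [0 cells changed]:
KKKKKK
KKKKKK
KKKKKW
GKKKRW
KKKKKW
KYYYYK

Answer: KKKKKK
KKKKKK
KKKKKW
GKKKRW
KKKKKW
KYYYYK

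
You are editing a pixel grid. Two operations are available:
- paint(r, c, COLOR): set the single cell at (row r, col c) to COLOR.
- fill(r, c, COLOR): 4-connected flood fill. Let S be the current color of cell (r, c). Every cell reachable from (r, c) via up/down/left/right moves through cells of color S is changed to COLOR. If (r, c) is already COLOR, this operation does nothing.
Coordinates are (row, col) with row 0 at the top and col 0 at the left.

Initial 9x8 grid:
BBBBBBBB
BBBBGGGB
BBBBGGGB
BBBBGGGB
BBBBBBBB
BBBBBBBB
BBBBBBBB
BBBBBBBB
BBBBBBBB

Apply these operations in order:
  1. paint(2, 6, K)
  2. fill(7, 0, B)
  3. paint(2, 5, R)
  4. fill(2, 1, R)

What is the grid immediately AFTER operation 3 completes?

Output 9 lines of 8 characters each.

After op 1 paint(2,6,K):
BBBBBBBB
BBBBGGGB
BBBBGGKB
BBBBGGGB
BBBBBBBB
BBBBBBBB
BBBBBBBB
BBBBBBBB
BBBBBBBB
After op 2 fill(7,0,B) [0 cells changed]:
BBBBBBBB
BBBBGGGB
BBBBGGKB
BBBBGGGB
BBBBBBBB
BBBBBBBB
BBBBBBBB
BBBBBBBB
BBBBBBBB
After op 3 paint(2,5,R):
BBBBBBBB
BBBBGGGB
BBBBGRKB
BBBBGGGB
BBBBBBBB
BBBBBBBB
BBBBBBBB
BBBBBBBB
BBBBBBBB

Answer: BBBBBBBB
BBBBGGGB
BBBBGRKB
BBBBGGGB
BBBBBBBB
BBBBBBBB
BBBBBBBB
BBBBBBBB
BBBBBBBB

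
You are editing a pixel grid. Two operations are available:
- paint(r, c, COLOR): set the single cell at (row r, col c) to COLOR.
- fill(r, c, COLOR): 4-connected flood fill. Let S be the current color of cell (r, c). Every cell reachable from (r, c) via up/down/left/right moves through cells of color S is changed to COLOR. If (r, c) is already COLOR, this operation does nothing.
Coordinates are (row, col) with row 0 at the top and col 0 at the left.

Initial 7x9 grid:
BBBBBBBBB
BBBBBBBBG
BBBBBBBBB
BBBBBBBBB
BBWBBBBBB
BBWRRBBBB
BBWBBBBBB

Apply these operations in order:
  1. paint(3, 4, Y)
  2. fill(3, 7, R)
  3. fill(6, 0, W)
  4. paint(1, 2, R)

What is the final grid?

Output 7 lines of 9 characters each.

Answer: WWWWWWWWW
WWRWWWWWG
WWWWWWWWW
WWWWYWWWW
WWWWWWWWW
WWWWWWWWW
WWWWWWWWW

Derivation:
After op 1 paint(3,4,Y):
BBBBBBBBB
BBBBBBBBG
BBBBBBBBB
BBBBYBBBB
BBWBBBBBB
BBWRRBBBB
BBWBBBBBB
After op 2 fill(3,7,R) [56 cells changed]:
RRRRRRRRR
RRRRRRRRG
RRRRRRRRR
RRRRYRRRR
RRWRRRRRR
RRWRRRRRR
RRWRRRRRR
After op 3 fill(6,0,W) [58 cells changed]:
WWWWWWWWW
WWWWWWWWG
WWWWWWWWW
WWWWYWWWW
WWWWWWWWW
WWWWWWWWW
WWWWWWWWW
After op 4 paint(1,2,R):
WWWWWWWWW
WWRWWWWWG
WWWWWWWWW
WWWWYWWWW
WWWWWWWWW
WWWWWWWWW
WWWWWWWWW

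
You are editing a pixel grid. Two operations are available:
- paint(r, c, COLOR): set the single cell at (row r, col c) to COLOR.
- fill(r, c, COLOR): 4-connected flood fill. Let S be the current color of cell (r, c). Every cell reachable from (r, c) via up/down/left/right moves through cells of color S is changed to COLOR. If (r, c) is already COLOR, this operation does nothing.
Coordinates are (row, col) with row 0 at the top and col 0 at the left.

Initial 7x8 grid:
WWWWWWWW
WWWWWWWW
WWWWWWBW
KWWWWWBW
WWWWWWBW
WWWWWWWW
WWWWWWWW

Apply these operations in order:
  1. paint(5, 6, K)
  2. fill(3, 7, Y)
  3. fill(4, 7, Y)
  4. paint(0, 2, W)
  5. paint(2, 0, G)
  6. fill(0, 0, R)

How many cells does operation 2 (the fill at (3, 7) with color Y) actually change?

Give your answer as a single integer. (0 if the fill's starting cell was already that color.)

Answer: 51

Derivation:
After op 1 paint(5,6,K):
WWWWWWWW
WWWWWWWW
WWWWWWBW
KWWWWWBW
WWWWWWBW
WWWWWWKW
WWWWWWWW
After op 2 fill(3,7,Y) [51 cells changed]:
YYYYYYYY
YYYYYYYY
YYYYYYBY
KYYYYYBY
YYYYYYBY
YYYYYYKY
YYYYYYYY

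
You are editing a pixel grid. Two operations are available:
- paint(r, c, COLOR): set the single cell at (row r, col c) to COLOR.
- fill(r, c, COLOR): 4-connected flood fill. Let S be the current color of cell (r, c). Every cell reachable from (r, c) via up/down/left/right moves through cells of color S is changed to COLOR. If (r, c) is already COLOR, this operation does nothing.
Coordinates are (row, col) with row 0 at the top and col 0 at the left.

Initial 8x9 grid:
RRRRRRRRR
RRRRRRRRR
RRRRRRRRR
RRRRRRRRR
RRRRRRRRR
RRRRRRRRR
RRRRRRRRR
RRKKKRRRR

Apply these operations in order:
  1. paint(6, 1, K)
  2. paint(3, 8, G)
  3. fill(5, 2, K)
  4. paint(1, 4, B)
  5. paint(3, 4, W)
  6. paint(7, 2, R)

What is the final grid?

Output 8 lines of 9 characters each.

After op 1 paint(6,1,K):
RRRRRRRRR
RRRRRRRRR
RRRRRRRRR
RRRRRRRRR
RRRRRRRRR
RRRRRRRRR
RKRRRRRRR
RRKKKRRRR
After op 2 paint(3,8,G):
RRRRRRRRR
RRRRRRRRR
RRRRRRRRR
RRRRRRRRG
RRRRRRRRR
RRRRRRRRR
RKRRRRRRR
RRKKKRRRR
After op 3 fill(5,2,K) [67 cells changed]:
KKKKKKKKK
KKKKKKKKK
KKKKKKKKK
KKKKKKKKG
KKKKKKKKK
KKKKKKKKK
KKKKKKKKK
KKKKKKKKK
After op 4 paint(1,4,B):
KKKKKKKKK
KKKKBKKKK
KKKKKKKKK
KKKKKKKKG
KKKKKKKKK
KKKKKKKKK
KKKKKKKKK
KKKKKKKKK
After op 5 paint(3,4,W):
KKKKKKKKK
KKKKBKKKK
KKKKKKKKK
KKKKWKKKG
KKKKKKKKK
KKKKKKKKK
KKKKKKKKK
KKKKKKKKK
After op 6 paint(7,2,R):
KKKKKKKKK
KKKKBKKKK
KKKKKKKKK
KKKKWKKKG
KKKKKKKKK
KKKKKKKKK
KKKKKKKKK
KKRKKKKKK

Answer: KKKKKKKKK
KKKKBKKKK
KKKKKKKKK
KKKKWKKKG
KKKKKKKKK
KKKKKKKKK
KKKKKKKKK
KKRKKKKKK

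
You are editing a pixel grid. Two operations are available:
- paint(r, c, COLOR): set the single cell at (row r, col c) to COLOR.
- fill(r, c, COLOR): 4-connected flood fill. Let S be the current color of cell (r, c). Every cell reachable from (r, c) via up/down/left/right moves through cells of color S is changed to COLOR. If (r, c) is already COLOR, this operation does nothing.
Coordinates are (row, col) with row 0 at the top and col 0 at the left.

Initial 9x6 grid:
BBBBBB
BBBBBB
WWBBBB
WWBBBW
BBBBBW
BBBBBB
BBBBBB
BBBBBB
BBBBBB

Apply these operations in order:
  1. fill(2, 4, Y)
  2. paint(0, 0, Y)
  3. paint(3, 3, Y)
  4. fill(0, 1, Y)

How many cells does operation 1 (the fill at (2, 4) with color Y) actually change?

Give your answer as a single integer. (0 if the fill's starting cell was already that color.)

Answer: 48

Derivation:
After op 1 fill(2,4,Y) [48 cells changed]:
YYYYYY
YYYYYY
WWYYYY
WWYYYW
YYYYYW
YYYYYY
YYYYYY
YYYYYY
YYYYYY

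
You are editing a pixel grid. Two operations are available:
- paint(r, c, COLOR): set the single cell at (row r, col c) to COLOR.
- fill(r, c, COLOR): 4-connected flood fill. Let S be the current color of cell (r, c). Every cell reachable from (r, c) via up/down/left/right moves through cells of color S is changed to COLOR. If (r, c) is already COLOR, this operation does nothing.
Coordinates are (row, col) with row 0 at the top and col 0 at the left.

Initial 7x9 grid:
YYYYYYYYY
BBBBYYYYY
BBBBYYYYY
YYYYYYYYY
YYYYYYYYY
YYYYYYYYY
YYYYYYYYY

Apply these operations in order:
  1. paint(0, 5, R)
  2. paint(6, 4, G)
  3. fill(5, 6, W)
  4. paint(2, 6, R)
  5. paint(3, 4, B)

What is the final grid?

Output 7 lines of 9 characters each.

After op 1 paint(0,5,R):
YYYYYRYYY
BBBBYYYYY
BBBBYYYYY
YYYYYYYYY
YYYYYYYYY
YYYYYYYYY
YYYYYYYYY
After op 2 paint(6,4,G):
YYYYYRYYY
BBBBYYYYY
BBBBYYYYY
YYYYYYYYY
YYYYYYYYY
YYYYYYYYY
YYYYGYYYY
After op 3 fill(5,6,W) [53 cells changed]:
WWWWWRWWW
BBBBWWWWW
BBBBWWWWW
WWWWWWWWW
WWWWWWWWW
WWWWWWWWW
WWWWGWWWW
After op 4 paint(2,6,R):
WWWWWRWWW
BBBBWWWWW
BBBBWWRWW
WWWWWWWWW
WWWWWWWWW
WWWWWWWWW
WWWWGWWWW
After op 5 paint(3,4,B):
WWWWWRWWW
BBBBWWWWW
BBBBWWRWW
WWWWBWWWW
WWWWWWWWW
WWWWWWWWW
WWWWGWWWW

Answer: WWWWWRWWW
BBBBWWWWW
BBBBWWRWW
WWWWBWWWW
WWWWWWWWW
WWWWWWWWW
WWWWGWWWW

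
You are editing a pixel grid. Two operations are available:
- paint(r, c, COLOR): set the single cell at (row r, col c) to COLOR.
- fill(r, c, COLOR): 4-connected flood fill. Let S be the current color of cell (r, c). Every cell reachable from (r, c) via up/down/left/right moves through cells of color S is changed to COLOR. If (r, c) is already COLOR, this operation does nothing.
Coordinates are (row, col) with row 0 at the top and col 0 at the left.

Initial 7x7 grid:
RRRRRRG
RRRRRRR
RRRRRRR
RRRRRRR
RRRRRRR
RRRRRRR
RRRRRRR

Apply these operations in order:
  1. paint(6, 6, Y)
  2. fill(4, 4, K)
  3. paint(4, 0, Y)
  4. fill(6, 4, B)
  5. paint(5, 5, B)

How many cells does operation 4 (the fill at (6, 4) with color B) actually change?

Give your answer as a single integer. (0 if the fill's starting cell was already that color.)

Answer: 46

Derivation:
After op 1 paint(6,6,Y):
RRRRRRG
RRRRRRR
RRRRRRR
RRRRRRR
RRRRRRR
RRRRRRR
RRRRRRY
After op 2 fill(4,4,K) [47 cells changed]:
KKKKKKG
KKKKKKK
KKKKKKK
KKKKKKK
KKKKKKK
KKKKKKK
KKKKKKY
After op 3 paint(4,0,Y):
KKKKKKG
KKKKKKK
KKKKKKK
KKKKKKK
YKKKKKK
KKKKKKK
KKKKKKY
After op 4 fill(6,4,B) [46 cells changed]:
BBBBBBG
BBBBBBB
BBBBBBB
BBBBBBB
YBBBBBB
BBBBBBB
BBBBBBY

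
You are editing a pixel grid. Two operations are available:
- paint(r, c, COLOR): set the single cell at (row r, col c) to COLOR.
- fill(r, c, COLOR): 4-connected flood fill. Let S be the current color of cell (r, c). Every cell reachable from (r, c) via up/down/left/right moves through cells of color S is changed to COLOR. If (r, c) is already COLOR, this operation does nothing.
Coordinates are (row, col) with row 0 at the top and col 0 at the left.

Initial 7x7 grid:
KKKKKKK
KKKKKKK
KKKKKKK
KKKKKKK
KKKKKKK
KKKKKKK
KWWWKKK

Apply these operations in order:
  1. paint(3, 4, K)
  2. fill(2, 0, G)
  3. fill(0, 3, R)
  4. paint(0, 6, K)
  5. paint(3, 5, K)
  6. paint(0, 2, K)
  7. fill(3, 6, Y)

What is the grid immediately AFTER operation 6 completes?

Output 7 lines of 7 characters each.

Answer: RRKRRRK
RRRRRRR
RRRRRRR
RRRRRKR
RRRRRRR
RRRRRRR
RWWWRRR

Derivation:
After op 1 paint(3,4,K):
KKKKKKK
KKKKKKK
KKKKKKK
KKKKKKK
KKKKKKK
KKKKKKK
KWWWKKK
After op 2 fill(2,0,G) [46 cells changed]:
GGGGGGG
GGGGGGG
GGGGGGG
GGGGGGG
GGGGGGG
GGGGGGG
GWWWGGG
After op 3 fill(0,3,R) [46 cells changed]:
RRRRRRR
RRRRRRR
RRRRRRR
RRRRRRR
RRRRRRR
RRRRRRR
RWWWRRR
After op 4 paint(0,6,K):
RRRRRRK
RRRRRRR
RRRRRRR
RRRRRRR
RRRRRRR
RRRRRRR
RWWWRRR
After op 5 paint(3,5,K):
RRRRRRK
RRRRRRR
RRRRRRR
RRRRRKR
RRRRRRR
RRRRRRR
RWWWRRR
After op 6 paint(0,2,K):
RRKRRRK
RRRRRRR
RRRRRRR
RRRRRKR
RRRRRRR
RRRRRRR
RWWWRRR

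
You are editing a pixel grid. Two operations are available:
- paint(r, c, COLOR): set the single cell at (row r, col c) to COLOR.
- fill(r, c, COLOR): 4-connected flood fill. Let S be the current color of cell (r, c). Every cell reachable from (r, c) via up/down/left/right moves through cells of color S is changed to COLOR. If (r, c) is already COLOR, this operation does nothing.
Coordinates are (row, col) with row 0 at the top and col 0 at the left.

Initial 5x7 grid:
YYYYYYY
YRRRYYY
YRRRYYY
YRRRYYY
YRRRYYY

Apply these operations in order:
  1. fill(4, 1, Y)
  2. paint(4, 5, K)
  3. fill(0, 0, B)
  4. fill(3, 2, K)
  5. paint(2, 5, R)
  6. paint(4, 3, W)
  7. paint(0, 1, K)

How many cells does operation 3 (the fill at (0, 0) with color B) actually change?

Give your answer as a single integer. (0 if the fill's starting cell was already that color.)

Answer: 34

Derivation:
After op 1 fill(4,1,Y) [12 cells changed]:
YYYYYYY
YYYYYYY
YYYYYYY
YYYYYYY
YYYYYYY
After op 2 paint(4,5,K):
YYYYYYY
YYYYYYY
YYYYYYY
YYYYYYY
YYYYYKY
After op 3 fill(0,0,B) [34 cells changed]:
BBBBBBB
BBBBBBB
BBBBBBB
BBBBBBB
BBBBBKB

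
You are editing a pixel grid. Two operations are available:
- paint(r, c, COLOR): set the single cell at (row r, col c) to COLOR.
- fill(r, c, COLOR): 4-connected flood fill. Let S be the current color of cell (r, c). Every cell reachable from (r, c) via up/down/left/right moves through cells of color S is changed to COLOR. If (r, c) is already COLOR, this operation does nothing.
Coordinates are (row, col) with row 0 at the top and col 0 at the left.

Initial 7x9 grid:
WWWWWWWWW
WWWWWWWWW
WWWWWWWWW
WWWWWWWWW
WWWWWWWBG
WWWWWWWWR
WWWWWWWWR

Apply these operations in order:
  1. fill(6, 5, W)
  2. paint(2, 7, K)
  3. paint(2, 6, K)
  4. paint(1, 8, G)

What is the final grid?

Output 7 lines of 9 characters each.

After op 1 fill(6,5,W) [0 cells changed]:
WWWWWWWWW
WWWWWWWWW
WWWWWWWWW
WWWWWWWWW
WWWWWWWBG
WWWWWWWWR
WWWWWWWWR
After op 2 paint(2,7,K):
WWWWWWWWW
WWWWWWWWW
WWWWWWWKW
WWWWWWWWW
WWWWWWWBG
WWWWWWWWR
WWWWWWWWR
After op 3 paint(2,6,K):
WWWWWWWWW
WWWWWWWWW
WWWWWWKKW
WWWWWWWWW
WWWWWWWBG
WWWWWWWWR
WWWWWWWWR
After op 4 paint(1,8,G):
WWWWWWWWW
WWWWWWWWG
WWWWWWKKW
WWWWWWWWW
WWWWWWWBG
WWWWWWWWR
WWWWWWWWR

Answer: WWWWWWWWW
WWWWWWWWG
WWWWWWKKW
WWWWWWWWW
WWWWWWWBG
WWWWWWWWR
WWWWWWWWR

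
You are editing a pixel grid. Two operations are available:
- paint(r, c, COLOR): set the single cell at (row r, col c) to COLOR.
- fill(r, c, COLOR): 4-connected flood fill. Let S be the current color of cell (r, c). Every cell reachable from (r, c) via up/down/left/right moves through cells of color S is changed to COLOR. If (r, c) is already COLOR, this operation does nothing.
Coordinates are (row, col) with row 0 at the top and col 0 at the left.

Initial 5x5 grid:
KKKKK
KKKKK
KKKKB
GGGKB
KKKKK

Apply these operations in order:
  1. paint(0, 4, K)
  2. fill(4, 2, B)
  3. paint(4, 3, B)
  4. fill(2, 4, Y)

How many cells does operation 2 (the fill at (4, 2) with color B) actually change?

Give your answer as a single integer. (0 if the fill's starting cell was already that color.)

After op 1 paint(0,4,K):
KKKKK
KKKKK
KKKKB
GGGKB
KKKKK
After op 2 fill(4,2,B) [20 cells changed]:
BBBBB
BBBBB
BBBBB
GGGBB
BBBBB

Answer: 20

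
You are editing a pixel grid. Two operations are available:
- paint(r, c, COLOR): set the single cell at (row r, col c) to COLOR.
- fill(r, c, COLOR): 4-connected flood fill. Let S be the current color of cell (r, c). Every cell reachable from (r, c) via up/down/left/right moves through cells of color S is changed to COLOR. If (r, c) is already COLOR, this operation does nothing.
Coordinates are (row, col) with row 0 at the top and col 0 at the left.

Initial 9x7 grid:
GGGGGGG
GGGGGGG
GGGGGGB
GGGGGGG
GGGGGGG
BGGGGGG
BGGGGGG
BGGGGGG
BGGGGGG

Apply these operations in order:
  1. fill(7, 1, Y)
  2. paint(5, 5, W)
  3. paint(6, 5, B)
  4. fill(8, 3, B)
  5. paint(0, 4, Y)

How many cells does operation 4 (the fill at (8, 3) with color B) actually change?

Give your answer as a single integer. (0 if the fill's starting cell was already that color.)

Answer: 56

Derivation:
After op 1 fill(7,1,Y) [58 cells changed]:
YYYYYYY
YYYYYYY
YYYYYYB
YYYYYYY
YYYYYYY
BYYYYYY
BYYYYYY
BYYYYYY
BYYYYYY
After op 2 paint(5,5,W):
YYYYYYY
YYYYYYY
YYYYYYB
YYYYYYY
YYYYYYY
BYYYYWY
BYYYYYY
BYYYYYY
BYYYYYY
After op 3 paint(6,5,B):
YYYYYYY
YYYYYYY
YYYYYYB
YYYYYYY
YYYYYYY
BYYYYWY
BYYYYBY
BYYYYYY
BYYYYYY
After op 4 fill(8,3,B) [56 cells changed]:
BBBBBBB
BBBBBBB
BBBBBBB
BBBBBBB
BBBBBBB
BBBBBWB
BBBBBBB
BBBBBBB
BBBBBBB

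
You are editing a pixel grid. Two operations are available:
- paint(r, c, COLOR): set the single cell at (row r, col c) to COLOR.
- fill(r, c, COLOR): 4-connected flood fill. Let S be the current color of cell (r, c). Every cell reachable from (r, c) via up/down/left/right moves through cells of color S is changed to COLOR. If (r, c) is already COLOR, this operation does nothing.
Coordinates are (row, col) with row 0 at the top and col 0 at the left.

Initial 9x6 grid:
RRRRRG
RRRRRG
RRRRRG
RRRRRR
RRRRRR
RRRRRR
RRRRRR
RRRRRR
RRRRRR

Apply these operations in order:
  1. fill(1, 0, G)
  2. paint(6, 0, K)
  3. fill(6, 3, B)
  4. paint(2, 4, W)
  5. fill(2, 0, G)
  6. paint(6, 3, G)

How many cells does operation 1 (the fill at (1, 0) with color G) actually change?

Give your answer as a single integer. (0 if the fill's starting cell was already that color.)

Answer: 51

Derivation:
After op 1 fill(1,0,G) [51 cells changed]:
GGGGGG
GGGGGG
GGGGGG
GGGGGG
GGGGGG
GGGGGG
GGGGGG
GGGGGG
GGGGGG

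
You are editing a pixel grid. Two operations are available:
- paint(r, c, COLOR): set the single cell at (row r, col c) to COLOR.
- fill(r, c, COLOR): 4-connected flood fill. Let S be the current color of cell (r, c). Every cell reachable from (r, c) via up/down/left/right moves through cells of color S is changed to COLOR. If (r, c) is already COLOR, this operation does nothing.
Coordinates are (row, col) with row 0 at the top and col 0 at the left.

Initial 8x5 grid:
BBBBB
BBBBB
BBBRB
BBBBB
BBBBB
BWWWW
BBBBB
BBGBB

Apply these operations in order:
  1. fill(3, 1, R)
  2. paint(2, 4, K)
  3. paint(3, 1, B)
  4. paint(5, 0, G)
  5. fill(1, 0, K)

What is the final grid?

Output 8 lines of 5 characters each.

Answer: KKKKK
KKKKK
KKKKK
KBKKK
KKKKK
GWWWW
RRRRR
RRGRR

Derivation:
After op 1 fill(3,1,R) [34 cells changed]:
RRRRR
RRRRR
RRRRR
RRRRR
RRRRR
RWWWW
RRRRR
RRGRR
After op 2 paint(2,4,K):
RRRRR
RRRRR
RRRRK
RRRRR
RRRRR
RWWWW
RRRRR
RRGRR
After op 3 paint(3,1,B):
RRRRR
RRRRR
RRRRK
RBRRR
RRRRR
RWWWW
RRRRR
RRGRR
After op 4 paint(5,0,G):
RRRRR
RRRRR
RRRRK
RBRRR
RRRRR
GWWWW
RRRRR
RRGRR
After op 5 fill(1,0,K) [23 cells changed]:
KKKKK
KKKKK
KKKKK
KBKKK
KKKKK
GWWWW
RRRRR
RRGRR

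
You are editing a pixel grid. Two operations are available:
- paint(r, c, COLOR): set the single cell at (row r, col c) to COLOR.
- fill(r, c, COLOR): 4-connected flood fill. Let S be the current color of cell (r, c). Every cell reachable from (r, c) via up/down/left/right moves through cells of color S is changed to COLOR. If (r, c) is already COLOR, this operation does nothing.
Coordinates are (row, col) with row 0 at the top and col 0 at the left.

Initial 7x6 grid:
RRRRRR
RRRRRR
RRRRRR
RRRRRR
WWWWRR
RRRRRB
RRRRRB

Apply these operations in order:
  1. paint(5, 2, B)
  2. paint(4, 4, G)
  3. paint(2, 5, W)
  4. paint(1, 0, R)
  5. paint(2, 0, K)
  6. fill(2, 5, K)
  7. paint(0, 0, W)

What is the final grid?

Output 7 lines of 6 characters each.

After op 1 paint(5,2,B):
RRRRRR
RRRRRR
RRRRRR
RRRRRR
WWWWRR
RRBRRB
RRRRRB
After op 2 paint(4,4,G):
RRRRRR
RRRRRR
RRRRRR
RRRRRR
WWWWGR
RRBRRB
RRRRRB
After op 3 paint(2,5,W):
RRRRRR
RRRRRR
RRRRRW
RRRRRR
WWWWGR
RRBRRB
RRRRRB
After op 4 paint(1,0,R):
RRRRRR
RRRRRR
RRRRRW
RRRRRR
WWWWGR
RRBRRB
RRRRRB
After op 5 paint(2,0,K):
RRRRRR
RRRRRR
KRRRRW
RRRRRR
WWWWGR
RRBRRB
RRRRRB
After op 6 fill(2,5,K) [1 cells changed]:
RRRRRR
RRRRRR
KRRRRK
RRRRRR
WWWWGR
RRBRRB
RRRRRB
After op 7 paint(0,0,W):
WRRRRR
RRRRRR
KRRRRK
RRRRRR
WWWWGR
RRBRRB
RRRRRB

Answer: WRRRRR
RRRRRR
KRRRRK
RRRRRR
WWWWGR
RRBRRB
RRRRRB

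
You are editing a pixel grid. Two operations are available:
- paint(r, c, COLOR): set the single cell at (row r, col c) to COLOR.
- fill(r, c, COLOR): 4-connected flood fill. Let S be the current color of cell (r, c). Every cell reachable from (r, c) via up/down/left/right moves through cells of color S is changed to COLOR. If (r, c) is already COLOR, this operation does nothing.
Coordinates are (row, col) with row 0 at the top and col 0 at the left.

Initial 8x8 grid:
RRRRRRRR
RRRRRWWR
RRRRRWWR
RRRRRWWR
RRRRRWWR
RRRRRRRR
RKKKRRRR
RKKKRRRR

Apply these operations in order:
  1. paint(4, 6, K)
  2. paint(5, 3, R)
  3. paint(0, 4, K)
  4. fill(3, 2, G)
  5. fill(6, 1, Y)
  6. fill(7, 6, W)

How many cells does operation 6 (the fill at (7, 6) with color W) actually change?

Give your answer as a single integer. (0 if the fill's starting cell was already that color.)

Answer: 49

Derivation:
After op 1 paint(4,6,K):
RRRRRRRR
RRRRRWWR
RRRRRWWR
RRRRRWWR
RRRRRWKR
RRRRRRRR
RKKKRRRR
RKKKRRRR
After op 2 paint(5,3,R):
RRRRRRRR
RRRRRWWR
RRRRRWWR
RRRRRWWR
RRRRRWKR
RRRRRRRR
RKKKRRRR
RKKKRRRR
After op 3 paint(0,4,K):
RRRRKRRR
RRRRRWWR
RRRRRWWR
RRRRRWWR
RRRRRWKR
RRRRRRRR
RKKKRRRR
RKKKRRRR
After op 4 fill(3,2,G) [49 cells changed]:
GGGGKGGG
GGGGGWWG
GGGGGWWG
GGGGGWWG
GGGGGWKG
GGGGGGGG
GKKKGGGG
GKKKGGGG
After op 5 fill(6,1,Y) [6 cells changed]:
GGGGKGGG
GGGGGWWG
GGGGGWWG
GGGGGWWG
GGGGGWKG
GGGGGGGG
GYYYGGGG
GYYYGGGG
After op 6 fill(7,6,W) [49 cells changed]:
WWWWKWWW
WWWWWWWW
WWWWWWWW
WWWWWWWW
WWWWWWKW
WWWWWWWW
WYYYWWWW
WYYYWWWW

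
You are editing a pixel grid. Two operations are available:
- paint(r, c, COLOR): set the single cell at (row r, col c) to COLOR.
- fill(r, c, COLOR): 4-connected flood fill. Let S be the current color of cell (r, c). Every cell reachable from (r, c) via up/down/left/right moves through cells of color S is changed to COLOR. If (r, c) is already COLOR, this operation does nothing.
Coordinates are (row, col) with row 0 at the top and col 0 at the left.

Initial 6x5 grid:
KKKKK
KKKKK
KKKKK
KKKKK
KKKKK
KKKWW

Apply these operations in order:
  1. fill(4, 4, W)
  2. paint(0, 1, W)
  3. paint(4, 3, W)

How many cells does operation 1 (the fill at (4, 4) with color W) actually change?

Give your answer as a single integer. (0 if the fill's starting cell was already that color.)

Answer: 28

Derivation:
After op 1 fill(4,4,W) [28 cells changed]:
WWWWW
WWWWW
WWWWW
WWWWW
WWWWW
WWWWW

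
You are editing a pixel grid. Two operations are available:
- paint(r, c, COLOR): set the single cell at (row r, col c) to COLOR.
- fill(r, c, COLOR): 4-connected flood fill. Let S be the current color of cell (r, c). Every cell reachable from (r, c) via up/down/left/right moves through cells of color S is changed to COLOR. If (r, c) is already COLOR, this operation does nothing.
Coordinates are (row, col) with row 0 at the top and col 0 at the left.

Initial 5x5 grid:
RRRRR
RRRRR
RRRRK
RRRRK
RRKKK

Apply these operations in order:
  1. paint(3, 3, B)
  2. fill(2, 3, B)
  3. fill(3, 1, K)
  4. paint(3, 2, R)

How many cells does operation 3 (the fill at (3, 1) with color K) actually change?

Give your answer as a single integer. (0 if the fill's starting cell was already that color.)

Answer: 20

Derivation:
After op 1 paint(3,3,B):
RRRRR
RRRRR
RRRRK
RRRBK
RRKKK
After op 2 fill(2,3,B) [19 cells changed]:
BBBBB
BBBBB
BBBBK
BBBBK
BBKKK
After op 3 fill(3,1,K) [20 cells changed]:
KKKKK
KKKKK
KKKKK
KKKKK
KKKKK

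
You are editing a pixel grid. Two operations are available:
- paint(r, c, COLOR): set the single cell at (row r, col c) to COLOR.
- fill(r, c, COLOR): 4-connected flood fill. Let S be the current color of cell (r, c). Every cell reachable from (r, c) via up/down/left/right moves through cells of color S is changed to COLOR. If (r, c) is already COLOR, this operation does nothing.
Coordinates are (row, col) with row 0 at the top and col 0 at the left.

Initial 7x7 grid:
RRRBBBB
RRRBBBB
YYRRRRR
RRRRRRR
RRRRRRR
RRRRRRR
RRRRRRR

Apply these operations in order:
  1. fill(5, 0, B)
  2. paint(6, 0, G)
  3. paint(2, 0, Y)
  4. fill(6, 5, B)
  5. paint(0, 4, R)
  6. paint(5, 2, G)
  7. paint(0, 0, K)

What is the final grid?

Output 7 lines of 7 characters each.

After op 1 fill(5,0,B) [39 cells changed]:
BBBBBBB
BBBBBBB
YYBBBBB
BBBBBBB
BBBBBBB
BBBBBBB
BBBBBBB
After op 2 paint(6,0,G):
BBBBBBB
BBBBBBB
YYBBBBB
BBBBBBB
BBBBBBB
BBBBBBB
GBBBBBB
After op 3 paint(2,0,Y):
BBBBBBB
BBBBBBB
YYBBBBB
BBBBBBB
BBBBBBB
BBBBBBB
GBBBBBB
After op 4 fill(6,5,B) [0 cells changed]:
BBBBBBB
BBBBBBB
YYBBBBB
BBBBBBB
BBBBBBB
BBBBBBB
GBBBBBB
After op 5 paint(0,4,R):
BBBBRBB
BBBBBBB
YYBBBBB
BBBBBBB
BBBBBBB
BBBBBBB
GBBBBBB
After op 6 paint(5,2,G):
BBBBRBB
BBBBBBB
YYBBBBB
BBBBBBB
BBBBBBB
BBGBBBB
GBBBBBB
After op 7 paint(0,0,K):
KBBBRBB
BBBBBBB
YYBBBBB
BBBBBBB
BBBBBBB
BBGBBBB
GBBBBBB

Answer: KBBBRBB
BBBBBBB
YYBBBBB
BBBBBBB
BBBBBBB
BBGBBBB
GBBBBBB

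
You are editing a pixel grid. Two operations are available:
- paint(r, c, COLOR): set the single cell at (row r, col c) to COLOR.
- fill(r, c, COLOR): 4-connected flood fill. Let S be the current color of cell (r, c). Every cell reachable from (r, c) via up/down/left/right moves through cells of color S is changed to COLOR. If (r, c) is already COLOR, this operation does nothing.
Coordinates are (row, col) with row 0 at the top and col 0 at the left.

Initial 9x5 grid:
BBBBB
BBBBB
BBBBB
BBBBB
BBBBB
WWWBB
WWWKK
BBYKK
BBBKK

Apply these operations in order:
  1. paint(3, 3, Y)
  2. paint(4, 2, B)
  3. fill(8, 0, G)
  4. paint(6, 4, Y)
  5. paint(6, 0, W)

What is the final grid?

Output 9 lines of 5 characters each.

After op 1 paint(3,3,Y):
BBBBB
BBBBB
BBBBB
BBBYB
BBBBB
WWWBB
WWWKK
BBYKK
BBBKK
After op 2 paint(4,2,B):
BBBBB
BBBBB
BBBBB
BBBYB
BBBBB
WWWBB
WWWKK
BBYKK
BBBKK
After op 3 fill(8,0,G) [5 cells changed]:
BBBBB
BBBBB
BBBBB
BBBYB
BBBBB
WWWBB
WWWKK
GGYKK
GGGKK
After op 4 paint(6,4,Y):
BBBBB
BBBBB
BBBBB
BBBYB
BBBBB
WWWBB
WWWKY
GGYKK
GGGKK
After op 5 paint(6,0,W):
BBBBB
BBBBB
BBBBB
BBBYB
BBBBB
WWWBB
WWWKY
GGYKK
GGGKK

Answer: BBBBB
BBBBB
BBBBB
BBBYB
BBBBB
WWWBB
WWWKY
GGYKK
GGGKK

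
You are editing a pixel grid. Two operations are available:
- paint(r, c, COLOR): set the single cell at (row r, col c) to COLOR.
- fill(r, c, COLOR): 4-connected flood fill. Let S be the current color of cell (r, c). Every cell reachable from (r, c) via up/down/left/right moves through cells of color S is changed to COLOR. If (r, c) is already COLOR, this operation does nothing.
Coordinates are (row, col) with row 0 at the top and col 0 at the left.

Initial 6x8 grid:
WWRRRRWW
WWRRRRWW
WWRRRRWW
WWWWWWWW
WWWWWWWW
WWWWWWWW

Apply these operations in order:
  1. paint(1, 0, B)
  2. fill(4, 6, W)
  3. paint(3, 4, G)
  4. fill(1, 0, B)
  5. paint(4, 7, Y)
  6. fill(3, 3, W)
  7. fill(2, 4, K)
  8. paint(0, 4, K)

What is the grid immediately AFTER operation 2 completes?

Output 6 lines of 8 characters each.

After op 1 paint(1,0,B):
WWRRRRWW
BWRRRRWW
WWRRRRWW
WWWWWWWW
WWWWWWWW
WWWWWWWW
After op 2 fill(4,6,W) [0 cells changed]:
WWRRRRWW
BWRRRRWW
WWRRRRWW
WWWWWWWW
WWWWWWWW
WWWWWWWW

Answer: WWRRRRWW
BWRRRRWW
WWRRRRWW
WWWWWWWW
WWWWWWWW
WWWWWWWW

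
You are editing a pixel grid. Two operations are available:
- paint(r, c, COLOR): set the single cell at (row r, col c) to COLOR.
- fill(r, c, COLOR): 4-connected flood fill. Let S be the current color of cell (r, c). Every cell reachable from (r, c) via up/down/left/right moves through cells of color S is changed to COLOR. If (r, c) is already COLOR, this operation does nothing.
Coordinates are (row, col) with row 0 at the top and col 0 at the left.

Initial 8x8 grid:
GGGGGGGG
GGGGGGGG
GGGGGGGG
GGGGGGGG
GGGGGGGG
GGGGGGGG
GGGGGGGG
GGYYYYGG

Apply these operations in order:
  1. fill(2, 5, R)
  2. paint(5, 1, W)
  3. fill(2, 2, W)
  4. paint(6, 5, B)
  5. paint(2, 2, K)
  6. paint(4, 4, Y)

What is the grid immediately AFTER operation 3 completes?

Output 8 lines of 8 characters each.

After op 1 fill(2,5,R) [60 cells changed]:
RRRRRRRR
RRRRRRRR
RRRRRRRR
RRRRRRRR
RRRRRRRR
RRRRRRRR
RRRRRRRR
RRYYYYRR
After op 2 paint(5,1,W):
RRRRRRRR
RRRRRRRR
RRRRRRRR
RRRRRRRR
RRRRRRRR
RWRRRRRR
RRRRRRRR
RRYYYYRR
After op 3 fill(2,2,W) [59 cells changed]:
WWWWWWWW
WWWWWWWW
WWWWWWWW
WWWWWWWW
WWWWWWWW
WWWWWWWW
WWWWWWWW
WWYYYYWW

Answer: WWWWWWWW
WWWWWWWW
WWWWWWWW
WWWWWWWW
WWWWWWWW
WWWWWWWW
WWWWWWWW
WWYYYYWW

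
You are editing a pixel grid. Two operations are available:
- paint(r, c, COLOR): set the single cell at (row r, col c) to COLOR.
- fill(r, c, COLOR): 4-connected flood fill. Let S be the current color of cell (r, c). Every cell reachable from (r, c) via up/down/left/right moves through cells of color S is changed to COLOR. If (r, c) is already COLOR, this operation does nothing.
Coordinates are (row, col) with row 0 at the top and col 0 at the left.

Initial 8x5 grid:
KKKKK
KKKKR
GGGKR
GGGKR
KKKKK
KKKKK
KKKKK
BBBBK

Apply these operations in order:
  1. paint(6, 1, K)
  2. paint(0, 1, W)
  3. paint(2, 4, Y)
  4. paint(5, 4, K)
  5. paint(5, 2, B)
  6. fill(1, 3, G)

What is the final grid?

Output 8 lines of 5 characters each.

Answer: GWGGG
GGGGR
GGGGY
GGGGR
GGGGG
GGBGG
GGGGG
BBBBG

Derivation:
After op 1 paint(6,1,K):
KKKKK
KKKKR
GGGKR
GGGKR
KKKKK
KKKKK
KKKKK
BBBBK
After op 2 paint(0,1,W):
KWKKK
KKKKR
GGGKR
GGGKR
KKKKK
KKKKK
KKKKK
BBBBK
After op 3 paint(2,4,Y):
KWKKK
KKKKR
GGGKY
GGGKR
KKKKK
KKKKK
KKKKK
BBBBK
After op 4 paint(5,4,K):
KWKKK
KKKKR
GGGKY
GGGKR
KKKKK
KKKKK
KKKKK
BBBBK
After op 5 paint(5,2,B):
KWKKK
KKKKR
GGGKY
GGGKR
KKKKK
KKBKK
KKKKK
BBBBK
After op 6 fill(1,3,G) [25 cells changed]:
GWGGG
GGGGR
GGGGY
GGGGR
GGGGG
GGBGG
GGGGG
BBBBG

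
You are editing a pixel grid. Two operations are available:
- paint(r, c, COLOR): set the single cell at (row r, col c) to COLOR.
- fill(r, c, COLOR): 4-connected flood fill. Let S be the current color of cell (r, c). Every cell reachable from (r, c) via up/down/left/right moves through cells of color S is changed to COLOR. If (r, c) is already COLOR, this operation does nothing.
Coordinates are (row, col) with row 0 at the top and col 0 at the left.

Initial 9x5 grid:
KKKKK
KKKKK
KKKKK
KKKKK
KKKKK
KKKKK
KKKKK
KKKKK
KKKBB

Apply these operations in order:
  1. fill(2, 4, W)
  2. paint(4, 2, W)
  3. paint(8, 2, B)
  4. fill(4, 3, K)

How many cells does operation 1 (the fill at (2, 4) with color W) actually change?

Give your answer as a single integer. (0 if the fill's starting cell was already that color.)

Answer: 43

Derivation:
After op 1 fill(2,4,W) [43 cells changed]:
WWWWW
WWWWW
WWWWW
WWWWW
WWWWW
WWWWW
WWWWW
WWWWW
WWWBB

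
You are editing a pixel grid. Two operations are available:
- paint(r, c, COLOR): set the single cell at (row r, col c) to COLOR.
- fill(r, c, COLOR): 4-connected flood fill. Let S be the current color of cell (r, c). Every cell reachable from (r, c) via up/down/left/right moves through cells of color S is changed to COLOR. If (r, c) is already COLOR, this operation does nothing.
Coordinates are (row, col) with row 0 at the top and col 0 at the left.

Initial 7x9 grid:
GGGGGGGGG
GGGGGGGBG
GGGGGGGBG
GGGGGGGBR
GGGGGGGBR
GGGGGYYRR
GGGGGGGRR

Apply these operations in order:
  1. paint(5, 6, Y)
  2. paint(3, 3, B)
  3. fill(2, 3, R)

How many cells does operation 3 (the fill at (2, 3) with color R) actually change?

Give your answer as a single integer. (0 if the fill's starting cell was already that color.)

Answer: 50

Derivation:
After op 1 paint(5,6,Y):
GGGGGGGGG
GGGGGGGBG
GGGGGGGBG
GGGGGGGBR
GGGGGGGBR
GGGGGYYRR
GGGGGGGRR
After op 2 paint(3,3,B):
GGGGGGGGG
GGGGGGGBG
GGGGGGGBG
GGGBGGGBR
GGGGGGGBR
GGGGGYYRR
GGGGGGGRR
After op 3 fill(2,3,R) [50 cells changed]:
RRRRRRRRR
RRRRRRRBR
RRRRRRRBR
RRRBRRRBR
RRRRRRRBR
RRRRRYYRR
RRRRRRRRR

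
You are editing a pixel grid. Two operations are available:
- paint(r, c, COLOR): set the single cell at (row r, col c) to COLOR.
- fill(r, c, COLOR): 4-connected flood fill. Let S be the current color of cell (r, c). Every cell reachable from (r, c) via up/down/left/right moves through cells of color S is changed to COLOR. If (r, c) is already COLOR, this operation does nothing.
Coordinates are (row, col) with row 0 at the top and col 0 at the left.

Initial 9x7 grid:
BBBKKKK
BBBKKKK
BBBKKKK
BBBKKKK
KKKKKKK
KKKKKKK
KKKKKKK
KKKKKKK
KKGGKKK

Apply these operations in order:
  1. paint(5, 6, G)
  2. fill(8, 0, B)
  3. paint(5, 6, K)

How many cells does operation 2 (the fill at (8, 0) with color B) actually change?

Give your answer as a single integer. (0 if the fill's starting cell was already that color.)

Answer: 48

Derivation:
After op 1 paint(5,6,G):
BBBKKKK
BBBKKKK
BBBKKKK
BBBKKKK
KKKKKKK
KKKKKKG
KKKKKKK
KKKKKKK
KKGGKKK
After op 2 fill(8,0,B) [48 cells changed]:
BBBBBBB
BBBBBBB
BBBBBBB
BBBBBBB
BBBBBBB
BBBBBBG
BBBBBBB
BBBBBBB
BBGGBBB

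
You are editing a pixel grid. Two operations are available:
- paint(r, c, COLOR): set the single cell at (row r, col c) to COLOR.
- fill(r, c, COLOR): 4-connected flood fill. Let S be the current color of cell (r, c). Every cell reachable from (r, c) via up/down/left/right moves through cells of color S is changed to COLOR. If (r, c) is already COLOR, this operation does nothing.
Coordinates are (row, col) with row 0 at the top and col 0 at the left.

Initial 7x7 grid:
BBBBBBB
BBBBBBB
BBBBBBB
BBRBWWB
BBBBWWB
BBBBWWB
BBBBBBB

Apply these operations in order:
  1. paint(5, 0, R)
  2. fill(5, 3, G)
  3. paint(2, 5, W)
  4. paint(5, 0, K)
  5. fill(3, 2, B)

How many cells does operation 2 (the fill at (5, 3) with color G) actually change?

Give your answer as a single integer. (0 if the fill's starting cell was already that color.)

After op 1 paint(5,0,R):
BBBBBBB
BBBBBBB
BBBBBBB
BBRBWWB
BBBBWWB
RBBBWWB
BBBBBBB
After op 2 fill(5,3,G) [41 cells changed]:
GGGGGGG
GGGGGGG
GGGGGGG
GGRGWWG
GGGGWWG
RGGGWWG
GGGGGGG

Answer: 41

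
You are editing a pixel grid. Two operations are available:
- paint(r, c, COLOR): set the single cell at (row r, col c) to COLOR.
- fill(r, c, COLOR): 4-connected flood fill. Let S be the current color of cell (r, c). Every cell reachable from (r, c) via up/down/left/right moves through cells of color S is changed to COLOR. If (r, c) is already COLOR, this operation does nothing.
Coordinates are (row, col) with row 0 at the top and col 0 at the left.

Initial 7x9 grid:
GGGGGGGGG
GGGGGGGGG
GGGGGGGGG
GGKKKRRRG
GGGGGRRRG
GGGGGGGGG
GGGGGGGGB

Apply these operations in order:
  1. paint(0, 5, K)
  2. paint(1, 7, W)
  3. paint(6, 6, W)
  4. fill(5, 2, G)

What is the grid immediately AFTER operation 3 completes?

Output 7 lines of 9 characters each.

Answer: GGGGGKGGG
GGGGGGGWG
GGGGGGGGG
GGKKKRRRG
GGGGGRRRG
GGGGGGGGG
GGGGGGWGB

Derivation:
After op 1 paint(0,5,K):
GGGGGKGGG
GGGGGGGGG
GGGGGGGGG
GGKKKRRRG
GGGGGRRRG
GGGGGGGGG
GGGGGGGGB
After op 2 paint(1,7,W):
GGGGGKGGG
GGGGGGGWG
GGGGGGGGG
GGKKKRRRG
GGGGGRRRG
GGGGGGGGG
GGGGGGGGB
After op 3 paint(6,6,W):
GGGGGKGGG
GGGGGGGWG
GGGGGGGGG
GGKKKRRRG
GGGGGRRRG
GGGGGGGGG
GGGGGGWGB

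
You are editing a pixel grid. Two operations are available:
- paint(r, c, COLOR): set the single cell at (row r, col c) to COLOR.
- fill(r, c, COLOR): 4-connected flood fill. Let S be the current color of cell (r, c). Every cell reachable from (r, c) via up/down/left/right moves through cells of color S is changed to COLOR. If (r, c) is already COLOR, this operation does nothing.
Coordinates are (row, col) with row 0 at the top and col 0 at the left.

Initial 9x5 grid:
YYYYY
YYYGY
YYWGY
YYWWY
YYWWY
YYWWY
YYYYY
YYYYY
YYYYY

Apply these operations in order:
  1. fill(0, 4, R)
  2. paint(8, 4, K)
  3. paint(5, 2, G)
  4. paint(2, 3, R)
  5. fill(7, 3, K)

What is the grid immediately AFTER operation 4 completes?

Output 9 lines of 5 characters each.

After op 1 fill(0,4,R) [36 cells changed]:
RRRRR
RRRGR
RRWGR
RRWWR
RRWWR
RRWWR
RRRRR
RRRRR
RRRRR
After op 2 paint(8,4,K):
RRRRR
RRRGR
RRWGR
RRWWR
RRWWR
RRWWR
RRRRR
RRRRR
RRRRK
After op 3 paint(5,2,G):
RRRRR
RRRGR
RRWGR
RRWWR
RRWWR
RRGWR
RRRRR
RRRRR
RRRRK
After op 4 paint(2,3,R):
RRRRR
RRRGR
RRWRR
RRWWR
RRWWR
RRGWR
RRRRR
RRRRR
RRRRK

Answer: RRRRR
RRRGR
RRWRR
RRWWR
RRWWR
RRGWR
RRRRR
RRRRR
RRRRK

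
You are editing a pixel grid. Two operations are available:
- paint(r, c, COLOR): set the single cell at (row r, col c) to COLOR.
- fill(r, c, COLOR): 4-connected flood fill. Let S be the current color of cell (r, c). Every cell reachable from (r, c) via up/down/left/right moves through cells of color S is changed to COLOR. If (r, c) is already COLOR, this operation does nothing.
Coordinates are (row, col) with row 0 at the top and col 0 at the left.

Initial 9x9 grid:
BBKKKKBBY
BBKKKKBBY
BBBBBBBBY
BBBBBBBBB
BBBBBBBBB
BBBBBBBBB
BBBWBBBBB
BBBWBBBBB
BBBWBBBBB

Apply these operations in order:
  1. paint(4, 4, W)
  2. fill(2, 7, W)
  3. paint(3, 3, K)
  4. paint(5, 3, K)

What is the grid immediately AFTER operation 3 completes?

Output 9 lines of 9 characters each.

Answer: WWKKKKWWY
WWKKKKWWY
WWWWWWWWY
WWWKWWWWW
WWWWWWWWW
WWWWWWWWW
WWWWWWWWW
WWWWWWWWW
WWWWWWWWW

Derivation:
After op 1 paint(4,4,W):
BBKKKKBBY
BBKKKKBBY
BBBBBBBBY
BBBBBBBBB
BBBBWBBBB
BBBBBBBBB
BBBWBBBBB
BBBWBBBBB
BBBWBBBBB
After op 2 fill(2,7,W) [66 cells changed]:
WWKKKKWWY
WWKKKKWWY
WWWWWWWWY
WWWWWWWWW
WWWWWWWWW
WWWWWWWWW
WWWWWWWWW
WWWWWWWWW
WWWWWWWWW
After op 3 paint(3,3,K):
WWKKKKWWY
WWKKKKWWY
WWWWWWWWY
WWWKWWWWW
WWWWWWWWW
WWWWWWWWW
WWWWWWWWW
WWWWWWWWW
WWWWWWWWW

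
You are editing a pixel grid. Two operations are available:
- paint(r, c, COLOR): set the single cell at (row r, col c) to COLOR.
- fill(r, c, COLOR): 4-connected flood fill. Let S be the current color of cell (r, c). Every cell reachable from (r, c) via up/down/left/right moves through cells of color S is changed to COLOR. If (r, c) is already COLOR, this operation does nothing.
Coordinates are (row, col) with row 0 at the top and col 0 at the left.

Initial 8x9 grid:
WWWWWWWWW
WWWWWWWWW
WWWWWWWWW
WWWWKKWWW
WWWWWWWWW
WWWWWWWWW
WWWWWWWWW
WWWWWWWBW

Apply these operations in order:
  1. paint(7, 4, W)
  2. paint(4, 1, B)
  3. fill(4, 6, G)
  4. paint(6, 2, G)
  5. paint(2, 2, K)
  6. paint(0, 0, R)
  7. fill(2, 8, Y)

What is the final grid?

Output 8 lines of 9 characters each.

After op 1 paint(7,4,W):
WWWWWWWWW
WWWWWWWWW
WWWWWWWWW
WWWWKKWWW
WWWWWWWWW
WWWWWWWWW
WWWWWWWWW
WWWWWWWBW
After op 2 paint(4,1,B):
WWWWWWWWW
WWWWWWWWW
WWWWWWWWW
WWWWKKWWW
WBWWWWWWW
WWWWWWWWW
WWWWWWWWW
WWWWWWWBW
After op 3 fill(4,6,G) [68 cells changed]:
GGGGGGGGG
GGGGGGGGG
GGGGGGGGG
GGGGKKGGG
GBGGGGGGG
GGGGGGGGG
GGGGGGGGG
GGGGGGGBG
After op 4 paint(6,2,G):
GGGGGGGGG
GGGGGGGGG
GGGGGGGGG
GGGGKKGGG
GBGGGGGGG
GGGGGGGGG
GGGGGGGGG
GGGGGGGBG
After op 5 paint(2,2,K):
GGGGGGGGG
GGGGGGGGG
GGKGGGGGG
GGGGKKGGG
GBGGGGGGG
GGGGGGGGG
GGGGGGGGG
GGGGGGGBG
After op 6 paint(0,0,R):
RGGGGGGGG
GGGGGGGGG
GGKGGGGGG
GGGGKKGGG
GBGGGGGGG
GGGGGGGGG
GGGGGGGGG
GGGGGGGBG
After op 7 fill(2,8,Y) [66 cells changed]:
RYYYYYYYY
YYYYYYYYY
YYKYYYYYY
YYYYKKYYY
YBYYYYYYY
YYYYYYYYY
YYYYYYYYY
YYYYYYYBY

Answer: RYYYYYYYY
YYYYYYYYY
YYKYYYYYY
YYYYKKYYY
YBYYYYYYY
YYYYYYYYY
YYYYYYYYY
YYYYYYYBY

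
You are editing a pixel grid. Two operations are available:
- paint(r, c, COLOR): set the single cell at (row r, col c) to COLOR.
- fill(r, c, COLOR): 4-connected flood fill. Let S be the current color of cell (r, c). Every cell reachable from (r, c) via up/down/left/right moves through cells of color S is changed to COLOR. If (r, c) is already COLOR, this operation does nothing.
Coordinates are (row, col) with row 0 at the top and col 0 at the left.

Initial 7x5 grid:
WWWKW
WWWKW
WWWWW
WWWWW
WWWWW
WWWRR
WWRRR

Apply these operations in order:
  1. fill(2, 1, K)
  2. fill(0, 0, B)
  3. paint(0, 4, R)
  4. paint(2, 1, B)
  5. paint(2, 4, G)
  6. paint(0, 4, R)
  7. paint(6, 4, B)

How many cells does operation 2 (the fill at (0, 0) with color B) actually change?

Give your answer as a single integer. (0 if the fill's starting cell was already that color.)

After op 1 fill(2,1,K) [28 cells changed]:
KKKKK
KKKKK
KKKKK
KKKKK
KKKKK
KKKRR
KKRRR
After op 2 fill(0,0,B) [30 cells changed]:
BBBBB
BBBBB
BBBBB
BBBBB
BBBBB
BBBRR
BBRRR

Answer: 30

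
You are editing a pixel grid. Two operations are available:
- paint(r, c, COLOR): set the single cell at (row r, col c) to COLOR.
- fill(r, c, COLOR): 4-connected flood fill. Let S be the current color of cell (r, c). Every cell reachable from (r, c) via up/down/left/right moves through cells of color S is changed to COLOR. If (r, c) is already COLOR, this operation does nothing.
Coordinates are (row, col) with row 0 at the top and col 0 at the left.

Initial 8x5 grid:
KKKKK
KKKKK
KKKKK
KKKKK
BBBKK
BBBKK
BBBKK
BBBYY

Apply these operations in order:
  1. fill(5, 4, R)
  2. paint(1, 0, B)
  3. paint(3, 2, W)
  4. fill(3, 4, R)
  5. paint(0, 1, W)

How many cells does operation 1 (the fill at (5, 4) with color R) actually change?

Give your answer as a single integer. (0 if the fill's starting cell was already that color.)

After op 1 fill(5,4,R) [26 cells changed]:
RRRRR
RRRRR
RRRRR
RRRRR
BBBRR
BBBRR
BBBRR
BBBYY

Answer: 26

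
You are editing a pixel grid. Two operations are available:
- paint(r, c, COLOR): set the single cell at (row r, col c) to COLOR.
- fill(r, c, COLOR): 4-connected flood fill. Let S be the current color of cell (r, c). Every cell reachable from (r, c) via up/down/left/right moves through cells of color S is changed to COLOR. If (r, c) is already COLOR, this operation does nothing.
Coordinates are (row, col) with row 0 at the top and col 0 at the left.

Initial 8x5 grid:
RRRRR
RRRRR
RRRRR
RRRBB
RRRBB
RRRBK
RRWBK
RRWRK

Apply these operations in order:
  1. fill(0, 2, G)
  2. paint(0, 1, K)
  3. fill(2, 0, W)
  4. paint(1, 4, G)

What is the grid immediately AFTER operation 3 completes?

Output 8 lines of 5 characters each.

Answer: WKWWW
WWWWW
WWWWW
WWWBB
WWWBB
WWWBK
WWWBK
WWWRK

Derivation:
After op 1 fill(0,2,G) [28 cells changed]:
GGGGG
GGGGG
GGGGG
GGGBB
GGGBB
GGGBK
GGWBK
GGWRK
After op 2 paint(0,1,K):
GKGGG
GGGGG
GGGGG
GGGBB
GGGBB
GGGBK
GGWBK
GGWRK
After op 3 fill(2,0,W) [27 cells changed]:
WKWWW
WWWWW
WWWWW
WWWBB
WWWBB
WWWBK
WWWBK
WWWRK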